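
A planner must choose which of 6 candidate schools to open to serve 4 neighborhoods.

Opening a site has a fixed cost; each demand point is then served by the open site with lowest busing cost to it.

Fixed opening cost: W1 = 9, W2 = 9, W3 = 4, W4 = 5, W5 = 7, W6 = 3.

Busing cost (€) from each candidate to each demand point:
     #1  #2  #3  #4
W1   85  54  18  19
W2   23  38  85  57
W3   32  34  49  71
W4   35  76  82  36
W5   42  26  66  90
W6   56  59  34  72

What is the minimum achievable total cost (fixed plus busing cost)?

111

Open {W1, W2, W5}: assign each demand point to its cheapest open site.
  #1→W2 23, #2→W5 26, #3→W1 18, #4→W1 19
  busing cost 86, fixed 25 → total 111.
Compare {W1, W2, W5, W6}: busing cost 86 + fixed 28 = 114.
Compare {W1, W3, W5}: busing cost 95 + fixed 20 = 115.
Compare {W1, W2, W3, W5}: busing cost 86 + fixed 29 = 115.
All other subsets cost ≥ 114. Minimum total cost: 111.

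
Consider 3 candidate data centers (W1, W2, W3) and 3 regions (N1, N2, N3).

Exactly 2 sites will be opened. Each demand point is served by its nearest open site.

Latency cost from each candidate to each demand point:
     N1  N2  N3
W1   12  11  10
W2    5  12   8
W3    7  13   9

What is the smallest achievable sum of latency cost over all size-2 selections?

Open {W1, W2}.
  N1→W2 5, N2→W1 11, N3→W2 8  ⇒ total 24.
Compare {W2, W3}: total 25.
Compare {W1, W3}: total 27.

24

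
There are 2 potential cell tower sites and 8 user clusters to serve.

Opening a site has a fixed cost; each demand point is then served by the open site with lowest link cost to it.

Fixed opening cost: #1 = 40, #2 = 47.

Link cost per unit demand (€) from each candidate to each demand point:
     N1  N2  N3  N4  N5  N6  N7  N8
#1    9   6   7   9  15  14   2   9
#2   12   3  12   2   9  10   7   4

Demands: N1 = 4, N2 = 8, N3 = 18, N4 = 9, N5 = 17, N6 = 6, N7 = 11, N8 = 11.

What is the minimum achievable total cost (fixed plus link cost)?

570

Open {#1, #2}: assign each demand point to its cheapest open site.
  N1→#1 4×9=36, N2→#2 8×3=24, N3→#1 18×7=126, N4→#2 9×2=18, N5→#2 17×9=153, N6→#2 6×10=60, N7→#1 11×2=22, N8→#2 11×4=44
  link cost 483, fixed 87 → total 570.
Compare {#2}: link cost 640 + fixed 47 = 687.
Compare {#1}: link cost 751 + fixed 40 = 791.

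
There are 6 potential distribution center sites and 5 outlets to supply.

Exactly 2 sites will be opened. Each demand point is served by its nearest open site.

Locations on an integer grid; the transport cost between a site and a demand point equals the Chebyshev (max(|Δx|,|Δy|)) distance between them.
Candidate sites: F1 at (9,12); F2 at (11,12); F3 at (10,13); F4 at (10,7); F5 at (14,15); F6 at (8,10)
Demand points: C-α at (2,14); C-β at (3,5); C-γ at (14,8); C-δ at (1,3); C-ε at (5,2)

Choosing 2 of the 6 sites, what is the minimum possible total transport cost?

Open {F4, F6}.
  C-α→F6 6, C-β→F6 5, C-γ→F4 4, C-δ→F6 7, C-ε→F4 5  ⇒ total 27.
Compare {F2, F6}: total 30.
Compare {F1, F6}: total 31.
No size-2 selection does better; minimum is 27.

27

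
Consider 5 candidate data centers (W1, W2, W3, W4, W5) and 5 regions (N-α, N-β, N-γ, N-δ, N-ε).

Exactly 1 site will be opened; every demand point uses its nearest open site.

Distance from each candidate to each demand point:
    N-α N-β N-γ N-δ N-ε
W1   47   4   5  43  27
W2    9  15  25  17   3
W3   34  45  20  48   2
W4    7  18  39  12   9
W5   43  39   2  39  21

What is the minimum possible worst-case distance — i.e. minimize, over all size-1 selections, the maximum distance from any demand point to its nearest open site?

Open {W2}.
  Farthest demand point is N-γ at distance 25 (to W2); all others are ≤ 25.
With {W4} the worst case is 39.
With {W5} the worst case is 43.
No size-1 selection achieves below 25.

25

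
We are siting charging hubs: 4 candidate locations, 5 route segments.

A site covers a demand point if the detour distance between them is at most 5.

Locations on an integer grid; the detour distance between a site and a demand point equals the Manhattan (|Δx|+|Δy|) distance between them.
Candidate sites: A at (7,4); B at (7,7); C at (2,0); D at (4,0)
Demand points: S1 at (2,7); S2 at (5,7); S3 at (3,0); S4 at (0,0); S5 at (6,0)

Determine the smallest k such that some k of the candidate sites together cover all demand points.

2

Coverage sets (demand points within 5 of each site):
  A: {S2, S5}
  B: {S1, S2}
  C: {S3, S4, S5}
  D: {S3, S4, S5}
No single site covers all 5 demand points.
But {B, C} covers everything, so the minimum is 2.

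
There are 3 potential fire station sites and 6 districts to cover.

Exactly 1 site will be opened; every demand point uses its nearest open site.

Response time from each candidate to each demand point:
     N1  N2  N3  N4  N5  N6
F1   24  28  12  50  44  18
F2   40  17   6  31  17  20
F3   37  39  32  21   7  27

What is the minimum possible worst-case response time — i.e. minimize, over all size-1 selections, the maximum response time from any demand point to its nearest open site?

Open {F3}.
  Farthest demand point is N2 at response time 39 (to F3); all others are ≤ 39.
With {F2} the worst case is 40.
With {F1} the worst case is 50.
No size-1 selection achieves below 39.

39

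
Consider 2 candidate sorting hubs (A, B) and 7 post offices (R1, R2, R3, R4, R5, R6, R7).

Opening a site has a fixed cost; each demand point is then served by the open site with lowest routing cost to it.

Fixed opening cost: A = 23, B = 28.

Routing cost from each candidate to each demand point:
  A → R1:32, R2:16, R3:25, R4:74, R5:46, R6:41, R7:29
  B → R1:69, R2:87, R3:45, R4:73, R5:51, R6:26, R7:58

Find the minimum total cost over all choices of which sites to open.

Open {A}: assign each demand point to its cheapest open site.
  R1→A 32, R2→A 16, R3→A 25, R4→A 74, R5→A 46, R6→A 41, R7→A 29
  routing cost 263, fixed 23 → total 286.
Compare {A, B}: routing cost 247 + fixed 51 = 298.
Compare {B}: routing cost 409 + fixed 28 = 437.

286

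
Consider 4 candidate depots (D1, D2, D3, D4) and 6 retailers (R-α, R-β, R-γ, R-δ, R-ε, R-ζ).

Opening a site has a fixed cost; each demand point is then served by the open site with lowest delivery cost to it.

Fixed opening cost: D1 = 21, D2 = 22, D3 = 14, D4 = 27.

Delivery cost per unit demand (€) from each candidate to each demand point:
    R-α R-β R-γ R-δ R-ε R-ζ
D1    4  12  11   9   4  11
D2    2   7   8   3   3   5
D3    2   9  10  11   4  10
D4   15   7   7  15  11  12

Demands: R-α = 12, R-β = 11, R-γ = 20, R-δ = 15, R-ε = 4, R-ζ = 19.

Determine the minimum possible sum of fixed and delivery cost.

435

Open {D2}: assign each demand point to its cheapest open site.
  R-α→D2 12×2=24, R-β→D2 11×7=77, R-γ→D2 20×8=160, R-δ→D2 15×3=45, R-ε→D2 4×3=12, R-ζ→D2 19×5=95
  delivery cost 413, fixed 22 → total 435.
Compare {D2, D4}: delivery cost 393 + fixed 49 = 442.
Compare {D2, D3}: delivery cost 413 + fixed 36 = 449.
Compare {D1, D2}: delivery cost 413 + fixed 43 = 456.
All other subsets cost ≥ 442. Minimum total cost: 435.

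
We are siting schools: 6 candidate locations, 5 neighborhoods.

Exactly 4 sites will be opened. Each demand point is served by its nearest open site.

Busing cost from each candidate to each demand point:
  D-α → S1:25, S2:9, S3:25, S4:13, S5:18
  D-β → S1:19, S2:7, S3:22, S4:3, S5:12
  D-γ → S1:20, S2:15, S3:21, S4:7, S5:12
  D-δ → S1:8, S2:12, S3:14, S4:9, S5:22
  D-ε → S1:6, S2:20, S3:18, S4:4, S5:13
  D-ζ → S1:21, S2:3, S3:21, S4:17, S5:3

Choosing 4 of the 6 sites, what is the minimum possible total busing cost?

29

Open {D-β, D-δ, D-ε, D-ζ}.
  S1→D-ε 6, S2→D-ζ 3, S3→D-δ 14, S4→D-β 3, S5→D-ζ 3  ⇒ total 29.
Compare {D-α, D-δ, D-ε, D-ζ}: total 30.
Compare {D-γ, D-δ, D-ε, D-ζ}: total 30.
No size-4 selection does better; minimum is 29.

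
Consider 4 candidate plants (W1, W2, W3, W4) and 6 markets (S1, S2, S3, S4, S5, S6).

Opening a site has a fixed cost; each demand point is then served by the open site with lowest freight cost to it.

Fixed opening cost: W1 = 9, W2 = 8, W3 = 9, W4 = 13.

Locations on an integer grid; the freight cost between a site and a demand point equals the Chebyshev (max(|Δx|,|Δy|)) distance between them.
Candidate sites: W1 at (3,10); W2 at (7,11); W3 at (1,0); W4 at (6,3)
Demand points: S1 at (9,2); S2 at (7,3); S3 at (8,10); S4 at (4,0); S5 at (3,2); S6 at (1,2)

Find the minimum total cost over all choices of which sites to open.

Open {W4}: assign each demand point to its cheapest open site.
  S1→W4 3, S2→W4 1, S3→W4 7, S4→W4 3, S5→W4 3, S6→W4 5
  freight cost 22, fixed 13 → total 35.
Compare {W2, W4}: freight cost 16 + fixed 21 = 37.
Compare {W2, W3}: freight cost 22 + fixed 17 = 39.
Compare {W3}: freight cost 31 + fixed 9 = 40.
All other subsets cost ≥ 37. Minimum total cost: 35.

35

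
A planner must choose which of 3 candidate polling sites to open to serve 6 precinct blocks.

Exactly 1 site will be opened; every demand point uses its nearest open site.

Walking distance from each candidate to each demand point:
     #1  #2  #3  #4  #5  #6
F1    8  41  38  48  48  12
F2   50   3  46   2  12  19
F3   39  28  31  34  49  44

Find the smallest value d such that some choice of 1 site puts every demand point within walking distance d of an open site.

48

Open {F1}.
  Farthest demand point is #4 at walking distance 48 (to F1); all others are ≤ 48.
With {F3} the worst case is 49.
With {F2} the worst case is 50.
No size-1 selection achieves below 48.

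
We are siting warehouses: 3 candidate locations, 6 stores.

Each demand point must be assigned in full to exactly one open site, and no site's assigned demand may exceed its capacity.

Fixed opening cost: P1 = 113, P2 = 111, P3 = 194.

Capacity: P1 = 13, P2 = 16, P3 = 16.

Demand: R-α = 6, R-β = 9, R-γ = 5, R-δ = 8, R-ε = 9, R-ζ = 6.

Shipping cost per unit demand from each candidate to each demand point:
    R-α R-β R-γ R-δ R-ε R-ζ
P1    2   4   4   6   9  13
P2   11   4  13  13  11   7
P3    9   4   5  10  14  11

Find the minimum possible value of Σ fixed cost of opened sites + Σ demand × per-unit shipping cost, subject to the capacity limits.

717

Open {P1, P2, P3}; cheapest assignment that respects the capacities:
  P1 (cap 13, load 13): R-γ, R-δ — cost 5×4 + 8×6 = 68
  P2 (cap 16, load 15): R-ε, R-ζ — cost 9×11 + 6×7 = 141
  P3 (cap 16, load 15): R-α, R-β — cost 6×9 + 9×4 = 90
  Shipping 299, fixed 418 → total 717.
  Any other capacity-feasible assignment to {P1, P2, P3} ships for at least 299.
Total demand is 43 and no other set of sites has combined capacity ≥ 43, so {P1, P2, P3} is the only feasible choice of open sites. Minimum: 717.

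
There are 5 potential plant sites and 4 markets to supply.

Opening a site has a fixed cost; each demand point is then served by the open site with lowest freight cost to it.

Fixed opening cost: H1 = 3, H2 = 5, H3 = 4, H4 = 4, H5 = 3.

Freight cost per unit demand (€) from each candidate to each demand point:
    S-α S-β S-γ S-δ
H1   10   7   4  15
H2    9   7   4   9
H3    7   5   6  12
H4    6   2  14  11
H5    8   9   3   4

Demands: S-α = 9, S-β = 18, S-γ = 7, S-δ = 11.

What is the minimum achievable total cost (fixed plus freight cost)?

Open {H4, H5}: assign each demand point to its cheapest open site.
  S-α→H4 9×6=54, S-β→H4 18×2=36, S-γ→H5 7×3=21, S-δ→H5 11×4=44
  freight cost 155, fixed 7 → total 162.
Compare {H1, H4, H5}: freight cost 155 + fixed 10 = 165.
Compare {H3, H4, H5}: freight cost 155 + fixed 11 = 166.
Compare {H2, H4, H5}: freight cost 155 + fixed 12 = 167.
All other subsets cost ≥ 165. Minimum total cost: 162.

162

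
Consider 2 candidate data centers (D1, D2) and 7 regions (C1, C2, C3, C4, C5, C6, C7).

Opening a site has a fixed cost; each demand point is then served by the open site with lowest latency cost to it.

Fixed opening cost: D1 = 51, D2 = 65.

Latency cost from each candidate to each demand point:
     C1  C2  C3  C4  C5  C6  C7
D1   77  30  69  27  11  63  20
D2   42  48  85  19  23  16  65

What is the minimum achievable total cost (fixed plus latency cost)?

Open {D1, D2}: assign each demand point to its cheapest open site.
  C1→D2 42, C2→D1 30, C3→D1 69, C4→D2 19, C5→D1 11, C6→D2 16, C7→D1 20
  latency cost 207, fixed 116 → total 323.
Compare {D1}: latency cost 297 + fixed 51 = 348.
Compare {D2}: latency cost 298 + fixed 65 = 363.

323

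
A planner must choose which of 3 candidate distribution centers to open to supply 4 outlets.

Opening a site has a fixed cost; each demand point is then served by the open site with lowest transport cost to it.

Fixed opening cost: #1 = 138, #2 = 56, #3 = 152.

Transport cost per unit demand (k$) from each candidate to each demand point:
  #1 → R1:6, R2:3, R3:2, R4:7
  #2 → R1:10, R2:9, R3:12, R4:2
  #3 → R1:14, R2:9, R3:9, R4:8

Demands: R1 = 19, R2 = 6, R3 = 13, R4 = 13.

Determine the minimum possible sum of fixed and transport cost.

Open {#1, #2}: assign each demand point to its cheapest open site.
  R1→#1 19×6=114, R2→#1 6×3=18, R3→#1 13×2=26, R4→#2 13×2=26
  transport cost 184, fixed 194 → total 378.
Compare {#1}: transport cost 249 + fixed 138 = 387.
Compare {#2}: transport cost 426 + fixed 56 = 482.
Compare {#1, #2, #3}: transport cost 184 + fixed 346 = 530.
All other subsets cost ≥ 387. Minimum total cost: 378.

378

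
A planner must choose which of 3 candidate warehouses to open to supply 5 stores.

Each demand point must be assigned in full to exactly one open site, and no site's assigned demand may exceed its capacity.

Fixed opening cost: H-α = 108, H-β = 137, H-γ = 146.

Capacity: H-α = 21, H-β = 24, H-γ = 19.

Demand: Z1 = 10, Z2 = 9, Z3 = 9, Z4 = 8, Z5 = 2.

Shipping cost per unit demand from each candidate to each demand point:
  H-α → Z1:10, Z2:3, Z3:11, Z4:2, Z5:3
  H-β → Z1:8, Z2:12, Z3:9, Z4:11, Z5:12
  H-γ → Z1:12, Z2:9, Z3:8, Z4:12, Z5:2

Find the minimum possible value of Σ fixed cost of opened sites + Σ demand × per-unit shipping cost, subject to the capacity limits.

455

Open {H-α, H-β}; cheapest assignment that respects the capacities:
  H-α (cap 21, load 19): Z2, Z4, Z5 — cost 9×3 + 8×2 + 2×3 = 49
  H-β (cap 24, load 19): Z1, Z3 — cost 10×8 + 9×9 = 161
  Shipping 210, fixed 245 → total 455.
  Any other capacity-feasible assignment to {H-α, H-β} ships for at least 210.
Compare {H-α, H-γ}: its best feasible assignment gives total 495.
Compare {H-α, H-β, H-γ}: its best feasible assignment gives total 590.
Every other set of open sites that can feasibly serve all demand totals ≥ 495 even under its best assignment. Minimum: 455.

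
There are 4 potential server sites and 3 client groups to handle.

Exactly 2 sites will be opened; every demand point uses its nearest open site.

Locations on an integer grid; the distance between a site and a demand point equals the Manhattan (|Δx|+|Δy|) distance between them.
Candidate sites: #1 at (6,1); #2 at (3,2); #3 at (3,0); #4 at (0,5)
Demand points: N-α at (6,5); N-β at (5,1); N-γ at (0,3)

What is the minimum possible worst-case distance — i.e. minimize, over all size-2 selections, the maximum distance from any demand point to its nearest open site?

4

Open {#1, #2}.
  Farthest demand point is N-α at distance 4 (to #1); all others are ≤ 4.
With {#1, #4} the worst case is 4.
With {#1, #3} the worst case is 6.
No size-2 selection achieves below 4.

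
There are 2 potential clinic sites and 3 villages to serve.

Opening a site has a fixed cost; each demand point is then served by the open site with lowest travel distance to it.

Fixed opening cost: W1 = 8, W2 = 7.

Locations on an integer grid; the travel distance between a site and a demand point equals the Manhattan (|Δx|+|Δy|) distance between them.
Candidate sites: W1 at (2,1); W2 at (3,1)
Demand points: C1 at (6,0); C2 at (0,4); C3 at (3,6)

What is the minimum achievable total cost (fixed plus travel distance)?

Open {W2}: assign each demand point to its cheapest open site.
  C1→W2 4, C2→W2 6, C3→W2 5
  travel distance 15, fixed 7 → total 22.
Compare {W1}: travel distance 16 + fixed 8 = 24.
Compare {W1, W2}: travel distance 14 + fixed 15 = 29.

22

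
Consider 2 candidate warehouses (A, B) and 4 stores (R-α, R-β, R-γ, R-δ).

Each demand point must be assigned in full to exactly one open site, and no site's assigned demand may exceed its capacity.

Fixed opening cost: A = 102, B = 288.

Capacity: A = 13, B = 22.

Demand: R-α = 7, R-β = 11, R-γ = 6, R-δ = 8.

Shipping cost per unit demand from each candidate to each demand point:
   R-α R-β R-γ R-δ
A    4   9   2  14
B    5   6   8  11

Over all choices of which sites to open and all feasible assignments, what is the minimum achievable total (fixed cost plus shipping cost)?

Open {A, B}; cheapest assignment that respects the capacities:
  A (cap 13, load 13): R-α, R-γ — cost 7×4 + 6×2 = 40
  B (cap 22, load 19): R-β, R-δ — cost 11×6 + 8×11 = 154
  Shipping 194, fixed 390 → total 584.
  Any other capacity-feasible assignment to {A, B} ships for at least 194.
Total demand is 32 and no other set of sites has combined capacity ≥ 32, so {A, B} is the only feasible choice of open sites. Minimum: 584.

584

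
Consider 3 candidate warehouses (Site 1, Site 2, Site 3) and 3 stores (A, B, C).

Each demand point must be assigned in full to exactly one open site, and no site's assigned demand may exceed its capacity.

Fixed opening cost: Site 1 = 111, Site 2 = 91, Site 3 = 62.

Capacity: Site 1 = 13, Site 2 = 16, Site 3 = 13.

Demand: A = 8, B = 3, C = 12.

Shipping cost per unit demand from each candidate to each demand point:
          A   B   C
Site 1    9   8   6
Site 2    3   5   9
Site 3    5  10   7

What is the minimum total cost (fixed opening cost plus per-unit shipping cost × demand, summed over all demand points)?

276

Open {Site 2, Site 3}; cheapest assignment that respects the capacities:
  Site 2 (cap 16, load 11): A, B — cost 8×3 + 3×5 = 39
  Site 3 (cap 13, load 12): C — cost 12×7 = 84
  Shipping 123, fixed 153 → total 276.
  Any other capacity-feasible assignment to {Site 2, Site 3} ships for at least 123.
Compare {Site 1, Site 2}: its best feasible assignment gives total 313.
Compare {Site 1, Site 3}: its best feasible assignment gives total 315.
Every other set of open sites that can feasibly serve all demand totals ≥ 313 even under its best assignment. Minimum: 276.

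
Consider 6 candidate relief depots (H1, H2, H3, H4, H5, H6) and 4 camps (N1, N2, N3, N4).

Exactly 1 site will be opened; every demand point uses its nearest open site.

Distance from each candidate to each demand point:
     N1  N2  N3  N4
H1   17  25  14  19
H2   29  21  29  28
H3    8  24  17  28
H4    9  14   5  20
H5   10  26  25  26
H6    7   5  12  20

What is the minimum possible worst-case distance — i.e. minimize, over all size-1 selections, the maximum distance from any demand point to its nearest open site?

20

Open {H4}.
  Farthest demand point is N4 at distance 20 (to H4); all others are ≤ 20.
With {H6} the worst case is 20.
With {H1} the worst case is 25.
No size-1 selection achieves below 20.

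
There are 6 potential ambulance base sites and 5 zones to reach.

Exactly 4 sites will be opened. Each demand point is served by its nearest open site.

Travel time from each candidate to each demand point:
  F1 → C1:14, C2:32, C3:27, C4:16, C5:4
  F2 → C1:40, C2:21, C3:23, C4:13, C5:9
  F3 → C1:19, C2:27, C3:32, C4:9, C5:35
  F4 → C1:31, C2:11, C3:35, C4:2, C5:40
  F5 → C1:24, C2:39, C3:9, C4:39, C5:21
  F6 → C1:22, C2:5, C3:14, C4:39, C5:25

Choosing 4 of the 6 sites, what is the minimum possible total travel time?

34

Open {F1, F4, F5, F6}.
  C1→F1 14, C2→F6 5, C3→F5 9, C4→F4 2, C5→F1 4  ⇒ total 34.
Compare {F1, F2, F4, F6}: total 39.
Compare {F1, F3, F4, F6}: total 39.
No size-4 selection does better; minimum is 34.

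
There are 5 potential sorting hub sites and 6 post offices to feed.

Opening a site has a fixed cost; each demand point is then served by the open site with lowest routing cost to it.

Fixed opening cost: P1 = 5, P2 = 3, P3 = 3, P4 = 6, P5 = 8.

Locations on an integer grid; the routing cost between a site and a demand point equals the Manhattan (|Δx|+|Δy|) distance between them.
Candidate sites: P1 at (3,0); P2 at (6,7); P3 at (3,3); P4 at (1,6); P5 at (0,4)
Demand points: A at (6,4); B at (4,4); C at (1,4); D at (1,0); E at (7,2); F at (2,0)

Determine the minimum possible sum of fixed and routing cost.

25

Open {P1, P3}: assign each demand point to its cheapest open site.
  A→P3 4, B→P3 2, C→P3 3, D→P1 2, E→P3 5, F→P1 1
  routing cost 17, fixed 8 → total 25.
Compare {P3}: routing cost 23 + fixed 3 = 26.
Compare {P1, P2, P3}: routing cost 16 + fixed 11 = 27.
Compare {P2, P3}: routing cost 22 + fixed 6 = 28.
All other subsets cost ≥ 26. Minimum total cost: 25.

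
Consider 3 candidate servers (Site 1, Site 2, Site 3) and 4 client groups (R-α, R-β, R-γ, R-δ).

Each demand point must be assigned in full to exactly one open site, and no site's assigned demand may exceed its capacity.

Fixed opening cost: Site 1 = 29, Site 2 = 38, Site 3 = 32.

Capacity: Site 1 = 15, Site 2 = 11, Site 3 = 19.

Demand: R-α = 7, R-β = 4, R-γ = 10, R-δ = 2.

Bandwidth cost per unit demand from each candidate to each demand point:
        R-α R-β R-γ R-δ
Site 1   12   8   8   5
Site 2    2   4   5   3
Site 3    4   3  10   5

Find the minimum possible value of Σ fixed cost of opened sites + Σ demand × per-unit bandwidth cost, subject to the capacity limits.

170

Open {Site 2, Site 3}; cheapest assignment that respects the capacities:
  Site 2 (cap 11, load 10): R-γ — cost 10×5 = 50
  Site 3 (cap 19, load 13): R-α, R-β, R-δ — cost 7×4 + 4×3 + 2×5 = 50
  Shipping 100, fixed 70 → total 170.
  Any other capacity-feasible assignment to {Site 2, Site 3} ships for at least 100.
Compare {Site 1, Site 2}: its best feasible assignment gives total 187.
Compare {Site 1, Site 3}: its best feasible assignment gives total 191.
Every other set of open sites that can feasibly serve all demand totals ≥ 187 even under its best assignment. Minimum: 170.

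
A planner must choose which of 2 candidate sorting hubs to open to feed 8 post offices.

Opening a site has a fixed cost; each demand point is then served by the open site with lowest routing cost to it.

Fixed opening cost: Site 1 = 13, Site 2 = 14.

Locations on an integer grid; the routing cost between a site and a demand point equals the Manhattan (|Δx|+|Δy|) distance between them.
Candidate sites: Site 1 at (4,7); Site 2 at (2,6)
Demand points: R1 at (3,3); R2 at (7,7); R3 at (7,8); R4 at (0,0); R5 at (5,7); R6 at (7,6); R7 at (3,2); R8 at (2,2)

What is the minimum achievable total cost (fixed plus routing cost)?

54

Open {Site 1}: assign each demand point to its cheapest open site.
  R1→Site 1 5, R2→Site 1 3, R3→Site 1 4, R4→Site 1 11, R5→Site 1 1, R6→Site 1 4, R7→Site 1 6, R8→Site 1 7
  routing cost 41, fixed 13 → total 54.
Compare {Site 2}: routing cost 43 + fixed 14 = 57.
Compare {Site 1, Site 2}: routing cost 33 + fixed 27 = 60.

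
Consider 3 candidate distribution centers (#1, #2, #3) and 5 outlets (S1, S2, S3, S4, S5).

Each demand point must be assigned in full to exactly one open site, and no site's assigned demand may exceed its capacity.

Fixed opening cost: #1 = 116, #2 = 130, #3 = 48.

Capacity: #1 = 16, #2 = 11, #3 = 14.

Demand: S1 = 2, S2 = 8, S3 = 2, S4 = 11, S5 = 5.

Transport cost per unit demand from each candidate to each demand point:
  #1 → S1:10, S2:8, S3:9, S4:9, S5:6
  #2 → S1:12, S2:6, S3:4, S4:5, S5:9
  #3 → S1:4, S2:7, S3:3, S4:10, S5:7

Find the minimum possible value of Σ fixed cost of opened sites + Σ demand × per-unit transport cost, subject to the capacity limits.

Open {#1, #3}; cheapest assignment that respects the capacities:
  #1 (cap 16, load 16): S4, S5 — cost 11×9 + 5×6 = 129
  #3 (cap 14, load 12): S1, S2, S3 — cost 2×4 + 8×7 + 2×3 = 70
  Shipping 199, fixed 164 → total 363.
  Any other capacity-feasible assignment to {#1, #3} ships for at least 199.
Compare {#1, #2, #3}: its best feasible assignment gives total 449.
Every other set of open sites that can feasibly serve all demand totals ≥ 449 even under its best assignment. Minimum: 363.

363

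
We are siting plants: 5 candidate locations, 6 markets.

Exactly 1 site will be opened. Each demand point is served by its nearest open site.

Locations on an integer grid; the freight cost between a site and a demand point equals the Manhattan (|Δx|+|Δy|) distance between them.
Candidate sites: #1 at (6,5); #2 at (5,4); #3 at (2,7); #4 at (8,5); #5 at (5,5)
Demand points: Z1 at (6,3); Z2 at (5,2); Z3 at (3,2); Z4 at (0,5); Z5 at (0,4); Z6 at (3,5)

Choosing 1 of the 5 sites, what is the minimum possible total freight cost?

Open {#2}.
  Z1→#2 2, Z2→#2 2, Z3→#2 4, Z4→#2 6, Z5→#2 5, Z6→#2 3  ⇒ total 22.
Compare {#5}: total 24.
Compare {#1}: total 28.
No size-1 selection does better; minimum is 22.

22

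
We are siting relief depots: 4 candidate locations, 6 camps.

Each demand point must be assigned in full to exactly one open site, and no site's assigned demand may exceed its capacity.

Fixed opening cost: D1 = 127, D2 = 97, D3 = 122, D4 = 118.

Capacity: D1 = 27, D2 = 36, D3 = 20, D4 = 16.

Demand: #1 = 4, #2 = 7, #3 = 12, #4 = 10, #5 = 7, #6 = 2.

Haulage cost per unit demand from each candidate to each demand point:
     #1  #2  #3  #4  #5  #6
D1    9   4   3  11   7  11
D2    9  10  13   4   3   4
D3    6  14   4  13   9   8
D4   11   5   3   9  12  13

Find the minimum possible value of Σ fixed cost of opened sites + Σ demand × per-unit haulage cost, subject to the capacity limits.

Open {D1, D2}; cheapest assignment that respects the capacities:
  D1 (cap 27, load 23): #1, #2, #3 — cost 4×9 + 7×4 + 12×3 = 100
  D2 (cap 36, load 19): #4, #5, #6 — cost 10×4 + 7×3 + 2×4 = 69
  Shipping 169, fixed 224 → total 393.
  Any other capacity-feasible assignment to {D1, D2} ships for at least 169.
Compare {D2, D4}: its best feasible assignment gives total 426.
Compare {D2, D3}: its best feasible assignment gives total 430.
Every other set of open sites that can feasibly serve all demand totals ≥ 426 even under its best assignment. Minimum: 393.

393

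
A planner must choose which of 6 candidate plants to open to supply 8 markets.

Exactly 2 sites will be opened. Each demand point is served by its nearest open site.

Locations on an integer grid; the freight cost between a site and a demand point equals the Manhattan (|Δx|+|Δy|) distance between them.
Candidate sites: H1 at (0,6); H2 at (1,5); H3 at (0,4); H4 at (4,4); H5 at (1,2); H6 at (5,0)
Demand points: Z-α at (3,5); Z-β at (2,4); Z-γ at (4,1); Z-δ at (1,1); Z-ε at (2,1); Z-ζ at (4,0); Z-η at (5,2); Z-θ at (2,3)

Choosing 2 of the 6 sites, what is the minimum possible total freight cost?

18

Open {H5, H6}.
  Z-α→H5 5, Z-β→H5 3, Z-γ→H6 2, Z-δ→H5 1, Z-ε→H5 2, Z-ζ→H6 1, Z-η→H6 2, Z-θ→H5 2  ⇒ total 18.
Compare {H4, H5}: total 19.
Compare {H2, H6}: total 20.
No size-2 selection does better; minimum is 18.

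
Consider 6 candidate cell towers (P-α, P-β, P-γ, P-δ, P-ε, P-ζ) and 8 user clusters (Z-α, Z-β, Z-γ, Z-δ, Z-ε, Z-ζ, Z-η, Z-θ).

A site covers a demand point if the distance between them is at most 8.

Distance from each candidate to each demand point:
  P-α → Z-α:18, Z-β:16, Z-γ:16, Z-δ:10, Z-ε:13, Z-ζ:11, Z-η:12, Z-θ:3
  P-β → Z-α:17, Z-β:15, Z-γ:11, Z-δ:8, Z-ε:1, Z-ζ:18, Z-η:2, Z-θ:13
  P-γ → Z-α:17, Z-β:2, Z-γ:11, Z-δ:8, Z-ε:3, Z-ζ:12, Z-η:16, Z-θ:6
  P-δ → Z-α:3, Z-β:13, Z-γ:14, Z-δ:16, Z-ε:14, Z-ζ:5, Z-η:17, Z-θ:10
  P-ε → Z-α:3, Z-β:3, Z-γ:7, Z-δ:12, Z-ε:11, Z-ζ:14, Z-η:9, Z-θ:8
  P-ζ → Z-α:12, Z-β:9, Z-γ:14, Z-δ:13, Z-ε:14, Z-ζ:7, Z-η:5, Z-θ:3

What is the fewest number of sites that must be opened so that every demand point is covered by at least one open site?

3

Coverage sets (demand points within 8 of each site):
  P-α: {Z-θ}
  P-β: {Z-δ, Z-ε, Z-η}
  P-γ: {Z-β, Z-δ, Z-ε, Z-θ}
  P-δ: {Z-α, Z-ζ}
  P-ε: {Z-α, Z-β, Z-γ, Z-θ}
  P-ζ: {Z-ζ, Z-η, Z-θ}
No 2 sites suffice: every size-2 union leaves at least one demand point uncovered.
But {P-β, P-δ, P-ε} covers everything, so the minimum is 3.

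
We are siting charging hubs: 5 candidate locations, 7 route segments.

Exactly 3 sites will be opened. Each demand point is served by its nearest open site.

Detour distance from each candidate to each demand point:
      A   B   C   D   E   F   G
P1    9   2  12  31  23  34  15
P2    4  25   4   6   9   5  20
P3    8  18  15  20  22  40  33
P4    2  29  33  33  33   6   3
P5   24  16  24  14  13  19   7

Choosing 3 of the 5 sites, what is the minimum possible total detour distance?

Open {P1, P2, P4}.
  A→P4 2, B→P1 2, C→P2 4, D→P2 6, E→P2 9, F→P2 5, G→P4 3  ⇒ total 31.
Compare {P1, P2, P5}: total 37.
Compare {P1, P2, P3}: total 45.
No size-3 selection does better; minimum is 31.

31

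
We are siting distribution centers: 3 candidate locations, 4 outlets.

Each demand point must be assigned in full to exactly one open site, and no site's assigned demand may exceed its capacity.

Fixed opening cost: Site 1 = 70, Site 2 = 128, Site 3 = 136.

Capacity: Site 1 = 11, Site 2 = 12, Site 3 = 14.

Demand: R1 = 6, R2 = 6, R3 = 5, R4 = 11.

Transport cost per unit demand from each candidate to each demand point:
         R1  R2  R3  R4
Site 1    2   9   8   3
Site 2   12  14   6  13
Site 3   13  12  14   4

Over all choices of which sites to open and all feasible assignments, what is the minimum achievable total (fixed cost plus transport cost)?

Open {Site 1, Site 2, Site 3}; cheapest assignment that respects the capacities:
  Site 1 (cap 11, load 6): R1 — cost 6×2 = 12
  Site 2 (cap 12, load 11): R2, R3 — cost 6×14 + 5×6 = 114
  Site 3 (cap 14, load 11): R4 — cost 11×4 = 44
  Shipping 170, fixed 334 → total 504.
  Any other capacity-feasible assignment to {Site 1, Site 2, Site 3} ships for at least 170.
Total demand is 28 and no other set of sites has combined capacity ≥ 28, so {Site 1, Site 2, Site 3} is the only feasible choice of open sites. Minimum: 504.

504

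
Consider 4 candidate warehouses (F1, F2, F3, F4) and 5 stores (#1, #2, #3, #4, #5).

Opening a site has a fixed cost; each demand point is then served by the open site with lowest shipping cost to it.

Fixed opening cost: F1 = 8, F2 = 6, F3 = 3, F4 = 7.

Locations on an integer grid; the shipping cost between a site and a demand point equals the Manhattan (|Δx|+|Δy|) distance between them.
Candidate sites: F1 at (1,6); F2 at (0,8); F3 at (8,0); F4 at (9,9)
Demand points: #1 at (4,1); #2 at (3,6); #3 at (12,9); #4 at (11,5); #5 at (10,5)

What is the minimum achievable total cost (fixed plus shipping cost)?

38

Open {F3, F4}: assign each demand point to its cheapest open site.
  #1→F3 5, #2→F4 9, #3→F4 3, #4→F4 6, #5→F4 5
  shipping cost 28, fixed 10 → total 38.
Compare {F1, F4}: shipping cost 24 + fixed 15 = 39.
Compare {F1, F3, F4}: shipping cost 21 + fixed 18 = 39.
Compare {F2, F3, F4}: shipping cost 24 + fixed 16 = 40.
All other subsets cost ≥ 39. Minimum total cost: 38.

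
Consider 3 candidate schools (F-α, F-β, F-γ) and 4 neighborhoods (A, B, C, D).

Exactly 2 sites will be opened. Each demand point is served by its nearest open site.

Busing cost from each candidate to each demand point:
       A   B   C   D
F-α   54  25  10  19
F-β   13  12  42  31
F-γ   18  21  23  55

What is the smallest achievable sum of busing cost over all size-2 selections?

54

Open {F-α, F-β}.
  A→F-β 13, B→F-β 12, C→F-α 10, D→F-α 19  ⇒ total 54.
Compare {F-α, F-γ}: total 68.
Compare {F-β, F-γ}: total 79.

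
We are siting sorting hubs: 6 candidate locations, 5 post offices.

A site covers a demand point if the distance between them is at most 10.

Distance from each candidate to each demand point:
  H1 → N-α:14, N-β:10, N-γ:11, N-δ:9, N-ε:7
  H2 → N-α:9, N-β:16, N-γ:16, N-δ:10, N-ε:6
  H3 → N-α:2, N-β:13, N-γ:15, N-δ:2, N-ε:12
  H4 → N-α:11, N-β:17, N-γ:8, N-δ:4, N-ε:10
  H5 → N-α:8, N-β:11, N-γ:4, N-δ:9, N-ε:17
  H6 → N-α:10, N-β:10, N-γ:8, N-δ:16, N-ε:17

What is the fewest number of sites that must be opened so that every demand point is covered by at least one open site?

Coverage sets (demand points within 10 of each site):
  H1: {N-β, N-δ, N-ε}
  H2: {N-α, N-δ, N-ε}
  H3: {N-α, N-δ}
  H4: {N-γ, N-δ, N-ε}
  H5: {N-α, N-γ, N-δ}
  H6: {N-α, N-β, N-γ}
No single site covers all 5 demand points.
But {H1, H5} covers everything, so the minimum is 2.

2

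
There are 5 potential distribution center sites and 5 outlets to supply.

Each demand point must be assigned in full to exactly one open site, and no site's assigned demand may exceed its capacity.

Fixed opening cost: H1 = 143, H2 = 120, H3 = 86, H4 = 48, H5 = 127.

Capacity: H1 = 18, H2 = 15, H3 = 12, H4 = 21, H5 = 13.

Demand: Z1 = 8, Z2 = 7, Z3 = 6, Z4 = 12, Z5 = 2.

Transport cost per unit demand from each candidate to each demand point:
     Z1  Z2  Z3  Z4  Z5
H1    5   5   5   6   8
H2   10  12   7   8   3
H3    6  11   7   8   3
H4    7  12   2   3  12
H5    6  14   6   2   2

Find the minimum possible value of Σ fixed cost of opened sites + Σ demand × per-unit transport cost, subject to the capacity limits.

Open {H1, H4}; cheapest assignment that respects the capacities:
  H1 (cap 18, load 17): Z1, Z2, Z5 — cost 8×5 + 7×5 + 2×8 = 91
  H4 (cap 21, load 18): Z3, Z4 — cost 6×2 + 12×3 = 48
  Shipping 139, fixed 191 → total 330.
  Any other capacity-feasible assignment to {H1, H4} ships for at least 139.
Compare {H2, H4}: its best feasible assignment gives total 392.
Compare {H1, H3, H4}: its best feasible assignment gives total 406.
Every other set of open sites that can feasibly serve all demand totals ≥ 392 even under its best assignment. Minimum: 330.

330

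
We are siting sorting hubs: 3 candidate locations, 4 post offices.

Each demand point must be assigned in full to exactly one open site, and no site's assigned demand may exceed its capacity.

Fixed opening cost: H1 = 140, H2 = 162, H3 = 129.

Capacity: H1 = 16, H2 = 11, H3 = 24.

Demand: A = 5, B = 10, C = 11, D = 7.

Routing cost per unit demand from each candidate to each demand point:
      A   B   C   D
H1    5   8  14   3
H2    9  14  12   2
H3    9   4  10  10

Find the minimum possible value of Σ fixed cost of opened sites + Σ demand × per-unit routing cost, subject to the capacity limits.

465

Open {H1, H3}; cheapest assignment that respects the capacities:
  H1 (cap 16, load 12): A, D — cost 5×5 + 7×3 = 46
  H3 (cap 24, load 21): B, C — cost 10×4 + 11×10 = 150
  Shipping 196, fixed 269 → total 465.
  Any other capacity-feasible assignment to {H1, H3} ships for at least 196.
Compare {H2, H3}: its best feasible assignment gives total 578.
Compare {H1, H2, H3}: its best feasible assignment gives total 620.
Every other set of open sites that can feasibly serve all demand totals ≥ 578 even under its best assignment. Minimum: 465.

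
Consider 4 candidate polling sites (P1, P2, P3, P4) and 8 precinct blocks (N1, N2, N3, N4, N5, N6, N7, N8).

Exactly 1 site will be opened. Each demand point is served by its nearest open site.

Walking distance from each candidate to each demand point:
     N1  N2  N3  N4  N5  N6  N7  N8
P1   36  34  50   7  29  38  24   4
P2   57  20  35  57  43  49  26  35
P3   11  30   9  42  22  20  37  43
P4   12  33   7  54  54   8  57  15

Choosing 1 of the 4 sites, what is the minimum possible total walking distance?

214

Open {P3}.
  N1→P3 11, N2→P3 30, N3→P3 9, N4→P3 42, N5→P3 22, N6→P3 20, N7→P3 37, N8→P3 43  ⇒ total 214.
Compare {P1}: total 222.
Compare {P4}: total 240.
No size-1 selection does better; minimum is 214.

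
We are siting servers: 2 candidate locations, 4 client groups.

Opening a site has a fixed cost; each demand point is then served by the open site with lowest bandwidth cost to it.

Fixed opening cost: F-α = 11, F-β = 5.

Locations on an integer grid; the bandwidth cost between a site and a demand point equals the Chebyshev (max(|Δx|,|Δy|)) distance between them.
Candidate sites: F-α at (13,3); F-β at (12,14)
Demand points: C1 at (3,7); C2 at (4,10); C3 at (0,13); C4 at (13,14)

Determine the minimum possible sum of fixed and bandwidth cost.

35

Open {F-β}: assign each demand point to its cheapest open site.
  C1→F-β 9, C2→F-β 8, C3→F-β 12, C4→F-β 1
  bandwidth cost 30, fixed 5 → total 35.
Compare {F-α, F-β}: bandwidth cost 30 + fixed 16 = 46.
Compare {F-α}: bandwidth cost 43 + fixed 11 = 54.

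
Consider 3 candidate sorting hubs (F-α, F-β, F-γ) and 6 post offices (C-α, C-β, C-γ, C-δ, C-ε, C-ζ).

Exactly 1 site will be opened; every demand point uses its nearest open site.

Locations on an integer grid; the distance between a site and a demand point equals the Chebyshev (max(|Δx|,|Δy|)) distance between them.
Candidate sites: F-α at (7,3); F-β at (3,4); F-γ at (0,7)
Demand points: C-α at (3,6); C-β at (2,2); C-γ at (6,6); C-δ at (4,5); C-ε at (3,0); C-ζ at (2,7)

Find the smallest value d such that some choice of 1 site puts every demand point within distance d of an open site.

4

Open {F-β}.
  Farthest demand point is C-ε at distance 4 (to F-β); all others are ≤ 4.
With {F-α} the worst case is 5.
With {F-γ} the worst case is 7.
No size-1 selection achieves below 4.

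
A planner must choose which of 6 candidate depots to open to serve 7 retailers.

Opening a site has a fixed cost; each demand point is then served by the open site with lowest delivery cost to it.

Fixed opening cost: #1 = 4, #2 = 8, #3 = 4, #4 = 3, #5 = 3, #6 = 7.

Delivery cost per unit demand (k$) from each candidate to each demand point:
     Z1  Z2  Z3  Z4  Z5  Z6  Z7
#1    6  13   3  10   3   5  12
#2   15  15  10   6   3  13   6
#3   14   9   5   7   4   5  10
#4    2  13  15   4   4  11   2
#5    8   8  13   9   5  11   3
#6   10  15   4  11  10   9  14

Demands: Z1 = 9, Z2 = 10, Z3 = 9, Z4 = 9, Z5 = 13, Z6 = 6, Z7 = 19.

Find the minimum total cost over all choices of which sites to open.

Open {#1, #4, #5}: assign each demand point to its cheapest open site.
  Z1→#4 9×2=18, Z2→#5 10×8=80, Z3→#1 9×3=27, Z4→#4 9×4=36, Z5→#1 13×3=39, Z6→#1 6×5=30, Z7→#4 19×2=38
  delivery cost 268, fixed 10 → total 278.
Compare {#1, #3, #4, #5}: delivery cost 268 + fixed 14 = 282.
Compare {#1, #4, #5, #6}: delivery cost 268 + fixed 17 = 285.
Compare {#1, #2, #4, #5}: delivery cost 268 + fixed 18 = 286.
All other subsets cost ≥ 282. Minimum total cost: 278.

278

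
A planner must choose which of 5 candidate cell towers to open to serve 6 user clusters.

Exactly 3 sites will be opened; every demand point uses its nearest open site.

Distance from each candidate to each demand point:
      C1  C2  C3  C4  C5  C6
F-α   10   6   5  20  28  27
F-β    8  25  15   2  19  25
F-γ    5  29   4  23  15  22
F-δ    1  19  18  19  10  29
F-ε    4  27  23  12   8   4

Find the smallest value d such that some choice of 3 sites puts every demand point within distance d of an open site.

Open {F-α, F-β, F-ε}.
  Farthest demand point is C5 at distance 8 (to F-ε); all others are ≤ 8.
With {F-α, F-γ, F-ε} the worst case is 12.
With {F-α, F-δ, F-ε} the worst case is 12.
No size-3 selection achieves below 8.

8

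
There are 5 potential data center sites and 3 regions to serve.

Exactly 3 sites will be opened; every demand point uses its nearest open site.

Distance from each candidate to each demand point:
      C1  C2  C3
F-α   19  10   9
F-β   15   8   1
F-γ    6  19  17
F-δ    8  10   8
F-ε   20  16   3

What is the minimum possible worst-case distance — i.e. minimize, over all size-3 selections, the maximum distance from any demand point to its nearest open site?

8

Open {F-α, F-β, F-γ}.
  Farthest demand point is C2 at distance 8 (to F-β); all others are ≤ 8.
With {F-α, F-β, F-δ} the worst case is 8.
With {F-β, F-γ, F-δ} the worst case is 8.
No size-3 selection achieves below 8.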